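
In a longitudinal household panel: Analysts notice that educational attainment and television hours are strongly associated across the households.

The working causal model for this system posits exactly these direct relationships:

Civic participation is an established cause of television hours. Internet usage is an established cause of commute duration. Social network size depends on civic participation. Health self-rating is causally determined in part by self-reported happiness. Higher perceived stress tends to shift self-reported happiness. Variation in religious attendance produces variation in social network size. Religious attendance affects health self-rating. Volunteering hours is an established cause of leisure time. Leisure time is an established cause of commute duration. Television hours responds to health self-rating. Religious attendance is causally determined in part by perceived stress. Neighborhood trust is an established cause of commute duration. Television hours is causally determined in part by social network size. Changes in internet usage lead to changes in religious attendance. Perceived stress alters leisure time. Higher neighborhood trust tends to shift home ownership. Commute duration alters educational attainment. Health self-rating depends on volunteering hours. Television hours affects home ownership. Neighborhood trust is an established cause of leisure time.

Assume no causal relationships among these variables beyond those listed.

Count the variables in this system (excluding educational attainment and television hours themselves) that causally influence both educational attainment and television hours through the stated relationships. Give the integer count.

3

The common causes are: internet usage (to educational attainment via internet usage → commute duration → educational attainment; to television hours via internet usage → religious attendance → health self-rating → television hours); perceived stress (to educational attainment via perceived stress → leisure time → commute duration → educational attainment; to television hours via perceived stress → self-reported happiness → health self-rating → television hours); volunteering hours (to educational attainment via volunteering hours → leisure time → commute duration → educational attainment; to television hours via volunteering hours → health self-rating → television hours).
Every other variable lacks a causal path to at least one of educational attainment and television hours.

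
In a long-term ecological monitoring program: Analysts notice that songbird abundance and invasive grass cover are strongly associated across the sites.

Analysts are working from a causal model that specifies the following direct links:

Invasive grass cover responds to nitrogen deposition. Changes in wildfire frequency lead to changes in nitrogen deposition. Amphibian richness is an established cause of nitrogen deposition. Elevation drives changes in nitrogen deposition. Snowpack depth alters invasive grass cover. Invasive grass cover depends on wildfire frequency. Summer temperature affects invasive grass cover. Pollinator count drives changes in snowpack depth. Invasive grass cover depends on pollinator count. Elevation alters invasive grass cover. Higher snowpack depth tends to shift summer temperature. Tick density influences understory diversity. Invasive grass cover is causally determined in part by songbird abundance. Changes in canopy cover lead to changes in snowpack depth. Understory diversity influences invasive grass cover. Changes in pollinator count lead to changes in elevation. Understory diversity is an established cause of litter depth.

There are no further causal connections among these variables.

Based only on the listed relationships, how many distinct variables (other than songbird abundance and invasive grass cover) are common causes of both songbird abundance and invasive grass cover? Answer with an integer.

No listed variable has a causal path to both songbird abundance and invasive grass cover, so there are no common causes.

0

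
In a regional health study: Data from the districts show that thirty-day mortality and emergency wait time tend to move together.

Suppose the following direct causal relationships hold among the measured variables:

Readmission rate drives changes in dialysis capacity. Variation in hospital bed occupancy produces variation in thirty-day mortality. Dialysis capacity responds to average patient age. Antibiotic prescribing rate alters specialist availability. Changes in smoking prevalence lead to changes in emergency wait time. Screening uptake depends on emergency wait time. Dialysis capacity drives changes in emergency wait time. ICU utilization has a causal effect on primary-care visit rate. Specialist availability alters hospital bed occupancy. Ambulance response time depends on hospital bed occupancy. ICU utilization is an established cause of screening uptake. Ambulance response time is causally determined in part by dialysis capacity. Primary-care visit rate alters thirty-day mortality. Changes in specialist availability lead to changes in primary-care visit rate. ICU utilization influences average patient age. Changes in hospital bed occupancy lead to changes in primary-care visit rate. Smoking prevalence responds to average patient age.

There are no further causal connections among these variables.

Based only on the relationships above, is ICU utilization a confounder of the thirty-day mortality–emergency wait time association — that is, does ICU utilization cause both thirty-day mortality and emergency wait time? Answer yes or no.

ICU utilization has a causal path to thirty-day mortality (ICU utilization → primary-care visit rate → thirty-day mortality) and to emergency wait time (ICU utilization → average patient age → dialysis capacity → emergency wait time), so it is a common cause of both — a confounder.

yes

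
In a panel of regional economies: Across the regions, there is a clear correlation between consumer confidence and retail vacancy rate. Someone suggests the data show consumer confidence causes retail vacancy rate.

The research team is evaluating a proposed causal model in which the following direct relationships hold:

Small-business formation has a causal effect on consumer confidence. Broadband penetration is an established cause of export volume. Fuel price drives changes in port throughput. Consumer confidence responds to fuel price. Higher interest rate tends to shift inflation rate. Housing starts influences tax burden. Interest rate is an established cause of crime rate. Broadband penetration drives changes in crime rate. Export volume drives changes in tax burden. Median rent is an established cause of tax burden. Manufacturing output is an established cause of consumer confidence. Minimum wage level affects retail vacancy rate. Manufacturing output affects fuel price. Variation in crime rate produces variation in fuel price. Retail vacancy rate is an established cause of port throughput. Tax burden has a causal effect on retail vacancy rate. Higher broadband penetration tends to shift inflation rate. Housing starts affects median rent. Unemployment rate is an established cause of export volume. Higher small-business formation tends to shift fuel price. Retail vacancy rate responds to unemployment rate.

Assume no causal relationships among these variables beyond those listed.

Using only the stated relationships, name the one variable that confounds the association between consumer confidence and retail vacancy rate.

broadband penetration

Broadband penetration has a causal path to consumer confidence (broadband penetration → crime rate → fuel price → consumer confidence) and a separate causal path to retail vacancy rate (broadband penetration → export volume → tax burden → retail vacancy rate), so it is a common cause of both.
No stated relationship gives consumer confidence a causal route to retail vacancy rate, so the correlation is explained by the shared upstream cause rather than a direct effect.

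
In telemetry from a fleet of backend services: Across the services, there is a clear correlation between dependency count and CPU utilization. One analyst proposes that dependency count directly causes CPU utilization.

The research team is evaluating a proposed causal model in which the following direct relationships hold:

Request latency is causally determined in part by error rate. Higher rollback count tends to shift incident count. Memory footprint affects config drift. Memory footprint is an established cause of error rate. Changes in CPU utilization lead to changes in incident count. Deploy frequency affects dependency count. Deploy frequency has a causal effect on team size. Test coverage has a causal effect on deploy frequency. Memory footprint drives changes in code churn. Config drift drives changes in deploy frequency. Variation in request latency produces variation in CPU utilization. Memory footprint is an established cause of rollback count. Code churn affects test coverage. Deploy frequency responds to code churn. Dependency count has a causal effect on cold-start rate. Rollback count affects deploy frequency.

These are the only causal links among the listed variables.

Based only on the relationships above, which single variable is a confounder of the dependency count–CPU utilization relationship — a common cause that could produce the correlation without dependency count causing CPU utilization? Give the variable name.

memory footprint

Memory footprint has a causal path to dependency count (memory footprint → code churn → deploy frequency → dependency count) and a separate causal path to CPU utilization (memory footprint → error rate → request latency → CPU utilization), so it is a common cause of both.
No stated relationship gives dependency count a causal route to CPU utilization, so the correlation is explained by the shared upstream cause rather than a direct effect.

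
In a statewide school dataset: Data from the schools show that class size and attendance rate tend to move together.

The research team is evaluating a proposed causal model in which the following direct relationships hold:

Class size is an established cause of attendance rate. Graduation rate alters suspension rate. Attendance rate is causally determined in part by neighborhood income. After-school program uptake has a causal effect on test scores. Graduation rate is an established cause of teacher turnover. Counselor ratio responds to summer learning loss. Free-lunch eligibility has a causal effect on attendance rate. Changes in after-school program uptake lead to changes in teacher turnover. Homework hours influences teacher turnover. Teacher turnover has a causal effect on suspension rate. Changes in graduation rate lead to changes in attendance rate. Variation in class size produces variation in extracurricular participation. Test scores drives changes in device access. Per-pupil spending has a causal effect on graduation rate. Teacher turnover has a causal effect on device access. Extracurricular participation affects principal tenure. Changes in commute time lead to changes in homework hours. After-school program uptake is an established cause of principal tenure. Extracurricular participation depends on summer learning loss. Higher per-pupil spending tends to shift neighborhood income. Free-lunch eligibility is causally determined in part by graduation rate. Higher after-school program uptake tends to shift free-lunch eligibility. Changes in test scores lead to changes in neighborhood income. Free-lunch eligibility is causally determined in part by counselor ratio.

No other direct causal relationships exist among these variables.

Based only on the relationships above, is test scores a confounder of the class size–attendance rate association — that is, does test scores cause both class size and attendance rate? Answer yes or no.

no

Test scores has no stated causal path to class size. A confounder must cause both variables, so test scores does not qualify.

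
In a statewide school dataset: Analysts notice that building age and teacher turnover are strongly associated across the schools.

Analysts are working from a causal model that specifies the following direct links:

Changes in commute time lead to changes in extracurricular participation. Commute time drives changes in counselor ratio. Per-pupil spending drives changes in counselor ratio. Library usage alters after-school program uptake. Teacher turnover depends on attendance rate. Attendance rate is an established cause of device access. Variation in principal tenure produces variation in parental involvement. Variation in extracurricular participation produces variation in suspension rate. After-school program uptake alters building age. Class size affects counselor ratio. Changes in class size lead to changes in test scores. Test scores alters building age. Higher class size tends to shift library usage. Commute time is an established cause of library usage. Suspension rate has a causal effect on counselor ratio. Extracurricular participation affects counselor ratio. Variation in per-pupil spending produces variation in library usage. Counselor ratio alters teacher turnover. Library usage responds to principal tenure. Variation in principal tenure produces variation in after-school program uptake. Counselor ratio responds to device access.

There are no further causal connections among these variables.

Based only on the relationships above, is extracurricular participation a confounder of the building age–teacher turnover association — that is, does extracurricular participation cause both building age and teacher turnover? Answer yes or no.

Extracurricular participation has no stated causal path to building age. A confounder must cause both variables, so extracurricular participation does not qualify.

no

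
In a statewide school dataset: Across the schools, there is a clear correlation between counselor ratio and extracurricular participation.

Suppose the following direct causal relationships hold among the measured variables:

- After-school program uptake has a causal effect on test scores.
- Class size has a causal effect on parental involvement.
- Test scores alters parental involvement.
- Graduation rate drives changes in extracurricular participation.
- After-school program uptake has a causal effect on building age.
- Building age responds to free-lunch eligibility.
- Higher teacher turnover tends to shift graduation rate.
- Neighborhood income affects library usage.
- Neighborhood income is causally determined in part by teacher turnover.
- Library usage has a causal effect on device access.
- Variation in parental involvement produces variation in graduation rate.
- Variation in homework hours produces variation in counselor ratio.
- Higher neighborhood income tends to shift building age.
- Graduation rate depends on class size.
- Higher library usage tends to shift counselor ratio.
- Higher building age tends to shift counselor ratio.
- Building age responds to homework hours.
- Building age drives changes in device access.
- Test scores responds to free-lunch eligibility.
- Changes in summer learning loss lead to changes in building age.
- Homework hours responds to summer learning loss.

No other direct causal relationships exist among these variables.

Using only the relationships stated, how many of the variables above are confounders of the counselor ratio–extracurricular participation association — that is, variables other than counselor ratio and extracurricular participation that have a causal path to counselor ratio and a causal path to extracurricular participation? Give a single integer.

The common causes are: after-school program uptake (to counselor ratio via after-school program uptake → building age → counselor ratio; to extracurricular participation via after-school program uptake → test scores → parental involvement → graduation rate → extracurricular participation); free-lunch eligibility (to counselor ratio via free-lunch eligibility → building age → counselor ratio; to extracurricular participation via free-lunch eligibility → test scores → parental involvement → graduation rate → extracurricular participation); teacher turnover (to counselor ratio via teacher turnover → neighborhood income → building age → counselor ratio; to extracurricular participation via teacher turnover → graduation rate → extracurricular participation).
Every other variable lacks a causal path to at least one of counselor ratio and extracurricular participation.

3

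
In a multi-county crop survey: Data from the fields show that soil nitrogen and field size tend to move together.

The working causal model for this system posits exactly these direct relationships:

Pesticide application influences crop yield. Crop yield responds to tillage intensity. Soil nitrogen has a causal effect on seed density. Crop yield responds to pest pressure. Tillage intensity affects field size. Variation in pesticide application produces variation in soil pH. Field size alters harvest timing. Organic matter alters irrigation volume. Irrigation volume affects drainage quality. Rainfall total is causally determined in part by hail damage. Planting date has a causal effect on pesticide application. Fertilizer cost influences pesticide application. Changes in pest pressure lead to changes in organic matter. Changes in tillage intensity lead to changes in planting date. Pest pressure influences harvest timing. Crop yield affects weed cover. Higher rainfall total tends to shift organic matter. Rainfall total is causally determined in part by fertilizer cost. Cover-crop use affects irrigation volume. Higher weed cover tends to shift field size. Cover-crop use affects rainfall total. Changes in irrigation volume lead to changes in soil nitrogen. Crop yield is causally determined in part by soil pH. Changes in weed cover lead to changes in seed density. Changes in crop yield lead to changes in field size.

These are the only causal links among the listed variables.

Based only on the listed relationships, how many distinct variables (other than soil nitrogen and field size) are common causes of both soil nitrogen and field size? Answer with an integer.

The common causes are: fertilizer cost (to soil nitrogen via fertilizer cost → rainfall total → organic matter → irrigation volume → soil nitrogen; to field size via fertilizer cost → pesticide application → crop yield → field size); pest pressure (to soil nitrogen via pest pressure → organic matter → irrigation volume → soil nitrogen; to field size via pest pressure → crop yield → field size).
Every other variable lacks a causal path to at least one of soil nitrogen and field size.

2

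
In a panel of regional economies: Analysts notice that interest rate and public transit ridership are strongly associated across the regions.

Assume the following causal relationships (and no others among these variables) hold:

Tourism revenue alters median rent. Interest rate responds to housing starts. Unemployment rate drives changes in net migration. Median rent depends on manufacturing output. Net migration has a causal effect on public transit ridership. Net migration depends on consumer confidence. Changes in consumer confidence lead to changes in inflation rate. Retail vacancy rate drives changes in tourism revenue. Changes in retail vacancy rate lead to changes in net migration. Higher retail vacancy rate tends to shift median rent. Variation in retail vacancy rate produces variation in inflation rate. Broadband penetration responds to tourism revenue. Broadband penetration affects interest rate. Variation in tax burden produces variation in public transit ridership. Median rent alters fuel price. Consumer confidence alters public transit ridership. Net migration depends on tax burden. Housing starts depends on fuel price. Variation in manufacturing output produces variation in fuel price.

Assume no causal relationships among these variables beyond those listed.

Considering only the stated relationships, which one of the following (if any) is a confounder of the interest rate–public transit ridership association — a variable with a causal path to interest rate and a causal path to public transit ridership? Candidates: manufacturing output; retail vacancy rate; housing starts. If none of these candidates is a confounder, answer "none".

Retail vacancy rate causes interest rate (retail vacancy rate → tourism revenue → broadband penetration → interest rate) and also causes public transit ridership (retail vacancy rate → net migration → public transit ridership); it is a common cause of both.
Each of the other candidates lacks a causal path to at least one of interest rate and public transit ridership, so they do not confound the relationship.

retail vacancy rate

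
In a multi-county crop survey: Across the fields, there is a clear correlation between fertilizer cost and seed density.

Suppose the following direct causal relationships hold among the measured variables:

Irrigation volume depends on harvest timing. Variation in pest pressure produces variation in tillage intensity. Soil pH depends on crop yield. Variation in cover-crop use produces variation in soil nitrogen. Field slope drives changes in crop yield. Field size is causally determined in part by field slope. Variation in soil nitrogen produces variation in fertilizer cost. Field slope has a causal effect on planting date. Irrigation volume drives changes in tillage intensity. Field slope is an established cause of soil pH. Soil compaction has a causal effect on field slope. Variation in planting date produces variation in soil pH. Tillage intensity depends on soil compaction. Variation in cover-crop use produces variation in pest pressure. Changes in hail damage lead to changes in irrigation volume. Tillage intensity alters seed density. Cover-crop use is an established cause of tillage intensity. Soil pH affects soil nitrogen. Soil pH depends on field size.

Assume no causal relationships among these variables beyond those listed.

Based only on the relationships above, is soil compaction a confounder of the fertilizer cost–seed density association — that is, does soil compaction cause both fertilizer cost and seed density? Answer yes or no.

Soil compaction has a causal path to fertilizer cost (soil compaction → field slope → soil pH → soil nitrogen → fertilizer cost) and to seed density (soil compaction → tillage intensity → seed density), so it is a common cause of both — a confounder.

yes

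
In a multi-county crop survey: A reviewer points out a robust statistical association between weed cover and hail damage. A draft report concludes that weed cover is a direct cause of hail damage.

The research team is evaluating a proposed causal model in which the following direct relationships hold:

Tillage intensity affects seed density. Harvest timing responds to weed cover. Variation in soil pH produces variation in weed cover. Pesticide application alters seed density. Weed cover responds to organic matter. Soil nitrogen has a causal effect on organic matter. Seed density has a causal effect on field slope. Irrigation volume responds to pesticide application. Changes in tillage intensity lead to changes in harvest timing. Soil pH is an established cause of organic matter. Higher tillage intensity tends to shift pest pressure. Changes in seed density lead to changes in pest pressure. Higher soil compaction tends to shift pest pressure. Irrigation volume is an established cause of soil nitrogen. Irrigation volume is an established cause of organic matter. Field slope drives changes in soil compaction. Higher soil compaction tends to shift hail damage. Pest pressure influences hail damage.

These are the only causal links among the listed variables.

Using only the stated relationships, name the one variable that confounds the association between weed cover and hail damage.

Pesticide application has a causal path to weed cover (pesticide application → irrigation volume → organic matter → weed cover) and a separate causal path to hail damage (pesticide application → seed density → pest pressure → hail damage), so it is a common cause of both.
No stated relationship gives weed cover a causal route to hail damage, so the correlation is explained by the shared upstream cause rather than a direct effect.

pesticide application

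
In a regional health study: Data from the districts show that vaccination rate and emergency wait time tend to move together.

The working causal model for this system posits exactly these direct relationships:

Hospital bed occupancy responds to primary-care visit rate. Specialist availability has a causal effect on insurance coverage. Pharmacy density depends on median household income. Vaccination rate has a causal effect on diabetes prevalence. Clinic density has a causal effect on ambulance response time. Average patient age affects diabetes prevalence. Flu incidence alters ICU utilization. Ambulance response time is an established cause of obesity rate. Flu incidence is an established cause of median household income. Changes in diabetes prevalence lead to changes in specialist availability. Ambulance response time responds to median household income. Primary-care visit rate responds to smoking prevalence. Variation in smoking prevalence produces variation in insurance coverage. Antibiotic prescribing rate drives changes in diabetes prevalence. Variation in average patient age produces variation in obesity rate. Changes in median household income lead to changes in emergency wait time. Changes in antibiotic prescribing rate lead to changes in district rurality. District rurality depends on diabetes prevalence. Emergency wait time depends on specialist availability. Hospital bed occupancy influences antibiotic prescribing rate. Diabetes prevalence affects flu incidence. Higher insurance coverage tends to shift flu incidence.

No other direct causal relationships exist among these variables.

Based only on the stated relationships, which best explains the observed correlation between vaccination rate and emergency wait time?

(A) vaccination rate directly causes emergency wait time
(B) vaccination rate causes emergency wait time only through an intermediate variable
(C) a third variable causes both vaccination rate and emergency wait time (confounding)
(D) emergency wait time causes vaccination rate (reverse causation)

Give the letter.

B

Vaccination rate reaches emergency wait time through vaccination rate → diabetes prevalence → specialist availability → emergency wait time — an indirect causal chain with no direct vaccination rate → emergency wait time link. No variable causes both vaccination rate and emergency wait time, so confounding is ruled out; the effect is mediated.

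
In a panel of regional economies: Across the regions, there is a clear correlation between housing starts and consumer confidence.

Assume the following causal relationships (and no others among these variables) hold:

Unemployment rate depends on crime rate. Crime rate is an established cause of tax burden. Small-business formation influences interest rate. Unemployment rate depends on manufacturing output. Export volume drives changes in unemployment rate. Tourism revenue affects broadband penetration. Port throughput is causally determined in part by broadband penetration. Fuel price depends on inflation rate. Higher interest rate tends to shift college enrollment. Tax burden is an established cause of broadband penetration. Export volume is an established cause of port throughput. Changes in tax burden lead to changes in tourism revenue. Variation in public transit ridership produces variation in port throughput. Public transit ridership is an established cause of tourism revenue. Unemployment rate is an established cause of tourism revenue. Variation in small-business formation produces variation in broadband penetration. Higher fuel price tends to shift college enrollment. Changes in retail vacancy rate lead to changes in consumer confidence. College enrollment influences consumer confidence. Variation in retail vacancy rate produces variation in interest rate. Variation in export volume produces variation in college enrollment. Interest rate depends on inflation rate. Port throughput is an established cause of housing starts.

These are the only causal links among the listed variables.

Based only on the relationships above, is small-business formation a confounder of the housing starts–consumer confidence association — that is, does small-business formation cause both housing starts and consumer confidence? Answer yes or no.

yes

Small-business formation has a causal path to housing starts (small-business formation → broadband penetration → port throughput → housing starts) and to consumer confidence (small-business formation → interest rate → college enrollment → consumer confidence), so it is a common cause of both — a confounder.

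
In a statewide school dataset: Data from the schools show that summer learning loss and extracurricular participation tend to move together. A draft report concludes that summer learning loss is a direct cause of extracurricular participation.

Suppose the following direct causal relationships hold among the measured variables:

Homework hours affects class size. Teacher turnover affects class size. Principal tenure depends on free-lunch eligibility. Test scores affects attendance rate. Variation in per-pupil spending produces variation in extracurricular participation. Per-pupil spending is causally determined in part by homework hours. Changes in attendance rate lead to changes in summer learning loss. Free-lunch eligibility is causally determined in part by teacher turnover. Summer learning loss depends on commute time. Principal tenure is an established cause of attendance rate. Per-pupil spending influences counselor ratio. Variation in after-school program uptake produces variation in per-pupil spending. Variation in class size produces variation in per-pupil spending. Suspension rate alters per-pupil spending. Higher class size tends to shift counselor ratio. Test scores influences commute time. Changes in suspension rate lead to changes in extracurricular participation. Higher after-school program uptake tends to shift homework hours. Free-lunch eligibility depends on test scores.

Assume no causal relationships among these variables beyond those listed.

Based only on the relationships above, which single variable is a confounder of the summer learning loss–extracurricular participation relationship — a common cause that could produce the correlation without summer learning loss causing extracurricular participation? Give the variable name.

teacher turnover

Teacher turnover has a causal path to summer learning loss (teacher turnover → free-lunch eligibility → principal tenure → attendance rate → summer learning loss) and a separate causal path to extracurricular participation (teacher turnover → class size → per-pupil spending → extracurricular participation), so it is a common cause of both.
No stated relationship gives summer learning loss a causal route to extracurricular participation, so the correlation is explained by the shared upstream cause rather than a direct effect.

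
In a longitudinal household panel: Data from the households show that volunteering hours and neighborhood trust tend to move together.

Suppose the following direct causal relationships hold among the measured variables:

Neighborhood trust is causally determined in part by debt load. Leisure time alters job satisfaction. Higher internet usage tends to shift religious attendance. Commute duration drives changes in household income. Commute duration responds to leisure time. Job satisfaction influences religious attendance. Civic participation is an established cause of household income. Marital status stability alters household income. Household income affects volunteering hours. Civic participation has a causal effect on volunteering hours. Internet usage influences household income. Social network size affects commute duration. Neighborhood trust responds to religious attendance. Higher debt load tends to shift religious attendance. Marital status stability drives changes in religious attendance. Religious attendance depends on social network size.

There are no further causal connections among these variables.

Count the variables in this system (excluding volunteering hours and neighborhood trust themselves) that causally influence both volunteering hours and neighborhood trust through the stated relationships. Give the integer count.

The common causes are: internet usage (to volunteering hours via internet usage → household income → volunteering hours; to neighborhood trust via internet usage → religious attendance → neighborhood trust); leisure time (to volunteering hours via leisure time → commute duration → household income → volunteering hours; to neighborhood trust via leisure time → job satisfaction → religious attendance → neighborhood trust); marital status stability (to volunteering hours via marital status stability → household income → volunteering hours; to neighborhood trust via marital status stability → religious attendance → neighborhood trust); social network size (to volunteering hours via social network size → commute duration → household income → volunteering hours; to neighborhood trust via social network size → religious attendance → neighborhood trust).
Every other variable lacks a causal path to at least one of volunteering hours and neighborhood trust.

4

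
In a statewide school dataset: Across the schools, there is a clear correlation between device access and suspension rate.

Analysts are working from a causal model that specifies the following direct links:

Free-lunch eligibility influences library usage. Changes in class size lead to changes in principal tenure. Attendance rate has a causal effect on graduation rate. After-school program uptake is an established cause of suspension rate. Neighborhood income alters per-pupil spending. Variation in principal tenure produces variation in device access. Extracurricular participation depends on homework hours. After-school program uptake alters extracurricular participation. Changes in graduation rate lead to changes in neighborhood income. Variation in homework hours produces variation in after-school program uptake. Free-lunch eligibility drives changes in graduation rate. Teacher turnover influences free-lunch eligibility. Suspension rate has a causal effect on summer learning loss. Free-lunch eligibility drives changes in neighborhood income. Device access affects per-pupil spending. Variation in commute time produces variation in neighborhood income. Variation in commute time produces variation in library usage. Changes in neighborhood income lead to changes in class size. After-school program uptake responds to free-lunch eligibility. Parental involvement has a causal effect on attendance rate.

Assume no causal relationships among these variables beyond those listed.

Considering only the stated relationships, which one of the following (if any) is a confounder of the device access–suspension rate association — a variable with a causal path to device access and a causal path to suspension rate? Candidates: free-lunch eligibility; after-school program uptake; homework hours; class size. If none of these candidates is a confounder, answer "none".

Free-lunch eligibility causes device access (free-lunch eligibility → neighborhood income → class size → principal tenure → device access) and also causes suspension rate (free-lunch eligibility → after-school program uptake → suspension rate); it is a common cause of both.
Each of the other candidates lacks a causal path to at least one of device access and suspension rate, so they do not confound the relationship.

free-lunch eligibility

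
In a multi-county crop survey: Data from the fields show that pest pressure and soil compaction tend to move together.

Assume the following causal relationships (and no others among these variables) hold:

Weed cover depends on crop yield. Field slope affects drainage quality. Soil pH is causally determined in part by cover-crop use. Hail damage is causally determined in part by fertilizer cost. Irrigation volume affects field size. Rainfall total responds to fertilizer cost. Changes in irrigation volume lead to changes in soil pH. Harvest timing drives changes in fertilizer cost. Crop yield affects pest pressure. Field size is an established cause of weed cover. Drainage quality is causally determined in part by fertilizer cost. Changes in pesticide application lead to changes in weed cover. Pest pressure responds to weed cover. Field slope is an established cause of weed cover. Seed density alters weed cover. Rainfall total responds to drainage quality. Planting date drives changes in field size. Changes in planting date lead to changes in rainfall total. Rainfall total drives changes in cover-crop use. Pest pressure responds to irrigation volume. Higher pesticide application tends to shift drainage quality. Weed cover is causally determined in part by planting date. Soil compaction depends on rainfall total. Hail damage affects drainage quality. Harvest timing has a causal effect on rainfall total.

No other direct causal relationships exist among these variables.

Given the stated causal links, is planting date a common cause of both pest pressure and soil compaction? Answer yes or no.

yes

Planting date has a causal path to pest pressure (planting date → weed cover → pest pressure) and to soil compaction (planting date → rainfall total → soil compaction), so it is a common cause of both — a confounder.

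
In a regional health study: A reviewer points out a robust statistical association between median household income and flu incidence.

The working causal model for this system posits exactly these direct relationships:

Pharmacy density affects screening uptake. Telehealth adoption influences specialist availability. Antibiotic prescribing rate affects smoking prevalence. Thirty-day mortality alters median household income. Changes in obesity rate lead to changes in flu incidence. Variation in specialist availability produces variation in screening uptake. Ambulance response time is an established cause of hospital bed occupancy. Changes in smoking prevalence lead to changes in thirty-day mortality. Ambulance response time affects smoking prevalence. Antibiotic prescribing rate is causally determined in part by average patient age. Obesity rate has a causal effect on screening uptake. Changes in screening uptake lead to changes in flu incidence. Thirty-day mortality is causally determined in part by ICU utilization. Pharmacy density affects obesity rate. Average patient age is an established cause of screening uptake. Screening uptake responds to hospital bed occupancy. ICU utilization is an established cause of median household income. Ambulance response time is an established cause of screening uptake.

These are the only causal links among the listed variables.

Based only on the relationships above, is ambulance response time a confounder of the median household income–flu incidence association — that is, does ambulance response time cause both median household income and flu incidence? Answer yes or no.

yes

Ambulance response time has a causal path to median household income (ambulance response time → smoking prevalence → thirty-day mortality → median household income) and to flu incidence (ambulance response time → screening uptake → flu incidence), so it is a common cause of both — a confounder.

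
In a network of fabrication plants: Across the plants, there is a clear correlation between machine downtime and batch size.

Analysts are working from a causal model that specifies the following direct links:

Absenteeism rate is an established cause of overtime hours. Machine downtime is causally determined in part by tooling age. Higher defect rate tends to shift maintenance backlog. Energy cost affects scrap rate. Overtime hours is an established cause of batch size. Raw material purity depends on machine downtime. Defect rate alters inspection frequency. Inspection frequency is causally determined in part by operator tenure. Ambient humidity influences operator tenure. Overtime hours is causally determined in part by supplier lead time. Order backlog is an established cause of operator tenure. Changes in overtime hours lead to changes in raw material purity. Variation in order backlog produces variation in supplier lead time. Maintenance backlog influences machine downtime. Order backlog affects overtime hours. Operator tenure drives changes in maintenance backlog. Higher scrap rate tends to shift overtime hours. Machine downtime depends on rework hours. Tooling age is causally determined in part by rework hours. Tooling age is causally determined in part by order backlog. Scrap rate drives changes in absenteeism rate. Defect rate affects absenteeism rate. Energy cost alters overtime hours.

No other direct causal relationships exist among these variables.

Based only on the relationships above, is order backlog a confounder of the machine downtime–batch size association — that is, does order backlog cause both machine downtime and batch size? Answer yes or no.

yes

Order backlog has a causal path to machine downtime (order backlog → tooling age → machine downtime) and to batch size (order backlog → overtime hours → batch size), so it is a common cause of both — a confounder.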